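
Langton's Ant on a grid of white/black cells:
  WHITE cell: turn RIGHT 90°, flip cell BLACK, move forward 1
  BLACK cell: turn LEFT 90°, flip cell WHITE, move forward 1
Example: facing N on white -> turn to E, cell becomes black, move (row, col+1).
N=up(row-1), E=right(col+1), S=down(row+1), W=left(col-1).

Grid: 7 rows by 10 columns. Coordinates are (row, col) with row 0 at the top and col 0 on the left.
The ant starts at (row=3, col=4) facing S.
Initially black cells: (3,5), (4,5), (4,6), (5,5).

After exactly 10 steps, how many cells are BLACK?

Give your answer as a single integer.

Answer: 10

Derivation:
Step 1: on WHITE (3,4): turn R to W, flip to black, move to (3,3). |black|=5
Step 2: on WHITE (3,3): turn R to N, flip to black, move to (2,3). |black|=6
Step 3: on WHITE (2,3): turn R to E, flip to black, move to (2,4). |black|=7
Step 4: on WHITE (2,4): turn R to S, flip to black, move to (3,4). |black|=8
Step 5: on BLACK (3,4): turn L to E, flip to white, move to (3,5). |black|=7
Step 6: on BLACK (3,5): turn L to N, flip to white, move to (2,5). |black|=6
Step 7: on WHITE (2,5): turn R to E, flip to black, move to (2,6). |black|=7
Step 8: on WHITE (2,6): turn R to S, flip to black, move to (3,6). |black|=8
Step 9: on WHITE (3,6): turn R to W, flip to black, move to (3,5). |black|=9
Step 10: on WHITE (3,5): turn R to N, flip to black, move to (2,5). |black|=10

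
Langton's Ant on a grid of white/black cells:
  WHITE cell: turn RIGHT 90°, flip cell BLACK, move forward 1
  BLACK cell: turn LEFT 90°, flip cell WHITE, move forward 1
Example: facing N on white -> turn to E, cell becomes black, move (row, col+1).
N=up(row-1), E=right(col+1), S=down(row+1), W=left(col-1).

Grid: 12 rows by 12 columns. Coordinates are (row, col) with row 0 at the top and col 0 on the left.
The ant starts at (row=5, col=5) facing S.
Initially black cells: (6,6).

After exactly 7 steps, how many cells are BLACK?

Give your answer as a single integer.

Step 1: on WHITE (5,5): turn R to W, flip to black, move to (5,4). |black|=2
Step 2: on WHITE (5,4): turn R to N, flip to black, move to (4,4). |black|=3
Step 3: on WHITE (4,4): turn R to E, flip to black, move to (4,5). |black|=4
Step 4: on WHITE (4,5): turn R to S, flip to black, move to (5,5). |black|=5
Step 5: on BLACK (5,5): turn L to E, flip to white, move to (5,6). |black|=4
Step 6: on WHITE (5,6): turn R to S, flip to black, move to (6,6). |black|=5
Step 7: on BLACK (6,6): turn L to E, flip to white, move to (6,7). |black|=4

Answer: 4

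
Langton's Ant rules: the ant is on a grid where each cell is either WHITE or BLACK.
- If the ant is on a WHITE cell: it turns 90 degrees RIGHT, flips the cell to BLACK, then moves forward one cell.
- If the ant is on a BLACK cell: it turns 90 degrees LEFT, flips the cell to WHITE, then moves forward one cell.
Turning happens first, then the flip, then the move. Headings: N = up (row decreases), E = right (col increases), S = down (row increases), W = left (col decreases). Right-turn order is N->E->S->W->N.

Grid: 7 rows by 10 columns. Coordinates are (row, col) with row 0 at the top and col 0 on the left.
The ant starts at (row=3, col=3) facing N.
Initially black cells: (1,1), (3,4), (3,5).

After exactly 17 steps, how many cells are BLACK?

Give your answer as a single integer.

Answer: 8

Derivation:
Step 1: on WHITE (3,3): turn R to E, flip to black, move to (3,4). |black|=4
Step 2: on BLACK (3,4): turn L to N, flip to white, move to (2,4). |black|=3
Step 3: on WHITE (2,4): turn R to E, flip to black, move to (2,5). |black|=4
Step 4: on WHITE (2,5): turn R to S, flip to black, move to (3,5). |black|=5
Step 5: on BLACK (3,5): turn L to E, flip to white, move to (3,6). |black|=4
Step 6: on WHITE (3,6): turn R to S, flip to black, move to (4,6). |black|=5
Step 7: on WHITE (4,6): turn R to W, flip to black, move to (4,5). |black|=6
Step 8: on WHITE (4,5): turn R to N, flip to black, move to (3,5). |black|=7
Step 9: on WHITE (3,5): turn R to E, flip to black, move to (3,6). |black|=8
Step 10: on BLACK (3,6): turn L to N, flip to white, move to (2,6). |black|=7
Step 11: on WHITE (2,6): turn R to E, flip to black, move to (2,7). |black|=8
Step 12: on WHITE (2,7): turn R to S, flip to black, move to (3,7). |black|=9
Step 13: on WHITE (3,7): turn R to W, flip to black, move to (3,6). |black|=10
Step 14: on WHITE (3,6): turn R to N, flip to black, move to (2,6). |black|=11
Step 15: on BLACK (2,6): turn L to W, flip to white, move to (2,5). |black|=10
Step 16: on BLACK (2,5): turn L to S, flip to white, move to (3,5). |black|=9
Step 17: on BLACK (3,5): turn L to E, flip to white, move to (3,6). |black|=8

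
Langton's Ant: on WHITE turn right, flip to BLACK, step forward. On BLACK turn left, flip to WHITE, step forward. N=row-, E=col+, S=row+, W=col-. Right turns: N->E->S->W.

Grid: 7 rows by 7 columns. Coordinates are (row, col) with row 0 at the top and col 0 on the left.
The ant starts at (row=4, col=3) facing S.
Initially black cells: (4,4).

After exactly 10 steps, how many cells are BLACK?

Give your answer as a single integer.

Answer: 7

Derivation:
Step 1: on WHITE (4,3): turn R to W, flip to black, move to (4,2). |black|=2
Step 2: on WHITE (4,2): turn R to N, flip to black, move to (3,2). |black|=3
Step 3: on WHITE (3,2): turn R to E, flip to black, move to (3,3). |black|=4
Step 4: on WHITE (3,3): turn R to S, flip to black, move to (4,3). |black|=5
Step 5: on BLACK (4,3): turn L to E, flip to white, move to (4,4). |black|=4
Step 6: on BLACK (4,4): turn L to N, flip to white, move to (3,4). |black|=3
Step 7: on WHITE (3,4): turn R to E, flip to black, move to (3,5). |black|=4
Step 8: on WHITE (3,5): turn R to S, flip to black, move to (4,5). |black|=5
Step 9: on WHITE (4,5): turn R to W, flip to black, move to (4,4). |black|=6
Step 10: on WHITE (4,4): turn R to N, flip to black, move to (3,4). |black|=7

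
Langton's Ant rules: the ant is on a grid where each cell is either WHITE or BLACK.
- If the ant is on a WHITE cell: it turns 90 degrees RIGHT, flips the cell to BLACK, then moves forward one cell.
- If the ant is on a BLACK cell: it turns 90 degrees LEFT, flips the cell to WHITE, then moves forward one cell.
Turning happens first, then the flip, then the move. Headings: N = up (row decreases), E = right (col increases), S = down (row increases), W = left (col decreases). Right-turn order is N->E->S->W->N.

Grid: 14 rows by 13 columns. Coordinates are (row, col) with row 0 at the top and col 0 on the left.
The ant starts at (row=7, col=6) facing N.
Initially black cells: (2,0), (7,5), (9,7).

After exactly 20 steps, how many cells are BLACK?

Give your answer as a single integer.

Step 1: on WHITE (7,6): turn R to E, flip to black, move to (7,7). |black|=4
Step 2: on WHITE (7,7): turn R to S, flip to black, move to (8,7). |black|=5
Step 3: on WHITE (8,7): turn R to W, flip to black, move to (8,6). |black|=6
Step 4: on WHITE (8,6): turn R to N, flip to black, move to (7,6). |black|=7
Step 5: on BLACK (7,6): turn L to W, flip to white, move to (7,5). |black|=6
Step 6: on BLACK (7,5): turn L to S, flip to white, move to (8,5). |black|=5
Step 7: on WHITE (8,5): turn R to W, flip to black, move to (8,4). |black|=6
Step 8: on WHITE (8,4): turn R to N, flip to black, move to (7,4). |black|=7
Step 9: on WHITE (7,4): turn R to E, flip to black, move to (7,5). |black|=8
Step 10: on WHITE (7,5): turn R to S, flip to black, move to (8,5). |black|=9
Step 11: on BLACK (8,5): turn L to E, flip to white, move to (8,6). |black|=8
Step 12: on BLACK (8,6): turn L to N, flip to white, move to (7,6). |black|=7
Step 13: on WHITE (7,6): turn R to E, flip to black, move to (7,7). |black|=8
Step 14: on BLACK (7,7): turn L to N, flip to white, move to (6,7). |black|=7
Step 15: on WHITE (6,7): turn R to E, flip to black, move to (6,8). |black|=8
Step 16: on WHITE (6,8): turn R to S, flip to black, move to (7,8). |black|=9
Step 17: on WHITE (7,8): turn R to W, flip to black, move to (7,7). |black|=10
Step 18: on WHITE (7,7): turn R to N, flip to black, move to (6,7). |black|=11
Step 19: on BLACK (6,7): turn L to W, flip to white, move to (6,6). |black|=10
Step 20: on WHITE (6,6): turn R to N, flip to black, move to (5,6). |black|=11

Answer: 11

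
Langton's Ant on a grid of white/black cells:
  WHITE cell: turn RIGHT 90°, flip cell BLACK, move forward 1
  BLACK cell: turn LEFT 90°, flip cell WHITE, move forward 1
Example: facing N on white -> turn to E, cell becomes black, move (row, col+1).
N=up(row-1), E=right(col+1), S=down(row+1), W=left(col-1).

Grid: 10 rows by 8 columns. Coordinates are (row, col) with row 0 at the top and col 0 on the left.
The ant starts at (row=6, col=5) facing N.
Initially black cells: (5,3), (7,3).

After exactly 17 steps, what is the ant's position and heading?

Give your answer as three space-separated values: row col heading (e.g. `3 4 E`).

Answer: 8 4 E

Derivation:
Step 1: on WHITE (6,5): turn R to E, flip to black, move to (6,6). |black|=3
Step 2: on WHITE (6,6): turn R to S, flip to black, move to (7,6). |black|=4
Step 3: on WHITE (7,6): turn R to W, flip to black, move to (7,5). |black|=5
Step 4: on WHITE (7,5): turn R to N, flip to black, move to (6,5). |black|=6
Step 5: on BLACK (6,5): turn L to W, flip to white, move to (6,4). |black|=5
Step 6: on WHITE (6,4): turn R to N, flip to black, move to (5,4). |black|=6
Step 7: on WHITE (5,4): turn R to E, flip to black, move to (5,5). |black|=7
Step 8: on WHITE (5,5): turn R to S, flip to black, move to (6,5). |black|=8
Step 9: on WHITE (6,5): turn R to W, flip to black, move to (6,4). |black|=9
Step 10: on BLACK (6,4): turn L to S, flip to white, move to (7,4). |black|=8
Step 11: on WHITE (7,4): turn R to W, flip to black, move to (7,3). |black|=9
Step 12: on BLACK (7,3): turn L to S, flip to white, move to (8,3). |black|=8
Step 13: on WHITE (8,3): turn R to W, flip to black, move to (8,2). |black|=9
Step 14: on WHITE (8,2): turn R to N, flip to black, move to (7,2). |black|=10
Step 15: on WHITE (7,2): turn R to E, flip to black, move to (7,3). |black|=11
Step 16: on WHITE (7,3): turn R to S, flip to black, move to (8,3). |black|=12
Step 17: on BLACK (8,3): turn L to E, flip to white, move to (8,4). |black|=11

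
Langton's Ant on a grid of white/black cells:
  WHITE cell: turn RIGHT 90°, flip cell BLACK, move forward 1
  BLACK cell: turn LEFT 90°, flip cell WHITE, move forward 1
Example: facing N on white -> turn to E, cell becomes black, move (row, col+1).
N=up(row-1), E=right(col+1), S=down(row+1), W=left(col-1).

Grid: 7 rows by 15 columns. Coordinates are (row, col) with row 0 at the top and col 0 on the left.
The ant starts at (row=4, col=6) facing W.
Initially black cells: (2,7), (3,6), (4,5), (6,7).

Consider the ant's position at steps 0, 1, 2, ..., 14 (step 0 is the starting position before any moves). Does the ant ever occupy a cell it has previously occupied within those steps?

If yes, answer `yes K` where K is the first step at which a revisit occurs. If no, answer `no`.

Answer: yes 5

Derivation:
Step 1: on WHITE (4,6): turn R to N, flip to black, move to (3,6). |black|=5 — new cell
Step 2: on BLACK (3,6): turn L to W, flip to white, move to (3,5). |black|=4 — new cell
Step 3: on WHITE (3,5): turn R to N, flip to black, move to (2,5). |black|=5 — new cell
Step 4: on WHITE (2,5): turn R to E, flip to black, move to (2,6). |black|=6 — new cell
Step 5: on WHITE (2,6): turn R to S, flip to black, move to (3,6). |black|=7 — REVISIT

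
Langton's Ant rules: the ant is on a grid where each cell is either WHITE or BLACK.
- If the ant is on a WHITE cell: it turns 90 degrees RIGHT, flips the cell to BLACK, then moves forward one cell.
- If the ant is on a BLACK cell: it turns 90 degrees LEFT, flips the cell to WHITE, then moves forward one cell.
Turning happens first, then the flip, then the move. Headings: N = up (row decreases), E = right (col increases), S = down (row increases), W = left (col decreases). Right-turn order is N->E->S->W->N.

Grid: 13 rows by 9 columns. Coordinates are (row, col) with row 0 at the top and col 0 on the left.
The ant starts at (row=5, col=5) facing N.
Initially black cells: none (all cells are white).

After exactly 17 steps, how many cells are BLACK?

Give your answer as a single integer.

Step 1: on WHITE (5,5): turn R to E, flip to black, move to (5,6). |black|=1
Step 2: on WHITE (5,6): turn R to S, flip to black, move to (6,6). |black|=2
Step 3: on WHITE (6,6): turn R to W, flip to black, move to (6,5). |black|=3
Step 4: on WHITE (6,5): turn R to N, flip to black, move to (5,5). |black|=4
Step 5: on BLACK (5,5): turn L to W, flip to white, move to (5,4). |black|=3
Step 6: on WHITE (5,4): turn R to N, flip to black, move to (4,4). |black|=4
Step 7: on WHITE (4,4): turn R to E, flip to black, move to (4,5). |black|=5
Step 8: on WHITE (4,5): turn R to S, flip to black, move to (5,5). |black|=6
Step 9: on WHITE (5,5): turn R to W, flip to black, move to (5,4). |black|=7
Step 10: on BLACK (5,4): turn L to S, flip to white, move to (6,4). |black|=6
Step 11: on WHITE (6,4): turn R to W, flip to black, move to (6,3). |black|=7
Step 12: on WHITE (6,3): turn R to N, flip to black, move to (5,3). |black|=8
Step 13: on WHITE (5,3): turn R to E, flip to black, move to (5,4). |black|=9
Step 14: on WHITE (5,4): turn R to S, flip to black, move to (6,4). |black|=10
Step 15: on BLACK (6,4): turn L to E, flip to white, move to (6,5). |black|=9
Step 16: on BLACK (6,5): turn L to N, flip to white, move to (5,5). |black|=8
Step 17: on BLACK (5,5): turn L to W, flip to white, move to (5,4). |black|=7

Answer: 7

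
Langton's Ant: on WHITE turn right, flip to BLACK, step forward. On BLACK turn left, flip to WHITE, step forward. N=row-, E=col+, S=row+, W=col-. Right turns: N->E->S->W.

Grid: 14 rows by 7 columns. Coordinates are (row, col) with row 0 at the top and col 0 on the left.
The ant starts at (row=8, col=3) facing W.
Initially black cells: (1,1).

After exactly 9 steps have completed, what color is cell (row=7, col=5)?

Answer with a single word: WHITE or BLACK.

Answer: WHITE

Derivation:
Step 1: on WHITE (8,3): turn R to N, flip to black, move to (7,3). |black|=2
Step 2: on WHITE (7,3): turn R to E, flip to black, move to (7,4). |black|=3
Step 3: on WHITE (7,4): turn R to S, flip to black, move to (8,4). |black|=4
Step 4: on WHITE (8,4): turn R to W, flip to black, move to (8,3). |black|=5
Step 5: on BLACK (8,3): turn L to S, flip to white, move to (9,3). |black|=4
Step 6: on WHITE (9,3): turn R to W, flip to black, move to (9,2). |black|=5
Step 7: on WHITE (9,2): turn R to N, flip to black, move to (8,2). |black|=6
Step 8: on WHITE (8,2): turn R to E, flip to black, move to (8,3). |black|=7
Step 9: on WHITE (8,3): turn R to S, flip to black, move to (9,3). |black|=8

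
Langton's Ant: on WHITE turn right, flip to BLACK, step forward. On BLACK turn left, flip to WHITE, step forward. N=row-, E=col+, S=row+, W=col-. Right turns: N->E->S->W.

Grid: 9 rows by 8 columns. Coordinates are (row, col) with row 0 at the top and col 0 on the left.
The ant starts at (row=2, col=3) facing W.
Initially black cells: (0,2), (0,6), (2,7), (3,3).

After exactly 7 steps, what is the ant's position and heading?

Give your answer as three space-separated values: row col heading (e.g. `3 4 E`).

Answer: 4 4 S

Derivation:
Step 1: on WHITE (2,3): turn R to N, flip to black, move to (1,3). |black|=5
Step 2: on WHITE (1,3): turn R to E, flip to black, move to (1,4). |black|=6
Step 3: on WHITE (1,4): turn R to S, flip to black, move to (2,4). |black|=7
Step 4: on WHITE (2,4): turn R to W, flip to black, move to (2,3). |black|=8
Step 5: on BLACK (2,3): turn L to S, flip to white, move to (3,3). |black|=7
Step 6: on BLACK (3,3): turn L to E, flip to white, move to (3,4). |black|=6
Step 7: on WHITE (3,4): turn R to S, flip to black, move to (4,4). |black|=7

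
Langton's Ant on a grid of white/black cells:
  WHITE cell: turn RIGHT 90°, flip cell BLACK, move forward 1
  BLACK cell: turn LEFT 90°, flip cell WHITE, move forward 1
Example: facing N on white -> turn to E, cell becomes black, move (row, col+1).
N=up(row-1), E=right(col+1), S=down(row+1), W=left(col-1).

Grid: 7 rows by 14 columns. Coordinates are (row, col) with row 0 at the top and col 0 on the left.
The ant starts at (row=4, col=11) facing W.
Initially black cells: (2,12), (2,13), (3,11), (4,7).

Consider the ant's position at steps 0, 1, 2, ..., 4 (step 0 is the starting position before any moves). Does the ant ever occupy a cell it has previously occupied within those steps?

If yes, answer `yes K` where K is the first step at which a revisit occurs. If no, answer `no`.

Answer: no

Derivation:
Step 1: on WHITE (4,11): turn R to N, flip to black, move to (3,11). |black|=5 — new cell
Step 2: on BLACK (3,11): turn L to W, flip to white, move to (3,10). |black|=4 — new cell
Step 3: on WHITE (3,10): turn R to N, flip to black, move to (2,10). |black|=5 — new cell
Step 4: on WHITE (2,10): turn R to E, flip to black, move to (2,11). |black|=6 — new cell
No revisit within 4 steps.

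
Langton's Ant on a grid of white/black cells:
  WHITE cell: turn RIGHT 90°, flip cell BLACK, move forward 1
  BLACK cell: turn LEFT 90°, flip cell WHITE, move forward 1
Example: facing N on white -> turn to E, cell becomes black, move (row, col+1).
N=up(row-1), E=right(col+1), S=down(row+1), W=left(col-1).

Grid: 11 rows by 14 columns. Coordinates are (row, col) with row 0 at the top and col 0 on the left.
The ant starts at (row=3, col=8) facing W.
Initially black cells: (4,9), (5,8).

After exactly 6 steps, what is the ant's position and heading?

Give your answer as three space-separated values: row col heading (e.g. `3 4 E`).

Step 1: on WHITE (3,8): turn R to N, flip to black, move to (2,8). |black|=3
Step 2: on WHITE (2,8): turn R to E, flip to black, move to (2,9). |black|=4
Step 3: on WHITE (2,9): turn R to S, flip to black, move to (3,9). |black|=5
Step 4: on WHITE (3,9): turn R to W, flip to black, move to (3,8). |black|=6
Step 5: on BLACK (3,8): turn L to S, flip to white, move to (4,8). |black|=5
Step 6: on WHITE (4,8): turn R to W, flip to black, move to (4,7). |black|=6

Answer: 4 7 W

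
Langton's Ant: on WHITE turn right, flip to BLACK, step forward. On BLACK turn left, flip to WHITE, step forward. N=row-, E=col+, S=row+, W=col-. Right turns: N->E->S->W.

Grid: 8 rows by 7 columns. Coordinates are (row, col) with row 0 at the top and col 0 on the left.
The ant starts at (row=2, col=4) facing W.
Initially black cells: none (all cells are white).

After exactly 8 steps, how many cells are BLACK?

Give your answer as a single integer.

Step 1: on WHITE (2,4): turn R to N, flip to black, move to (1,4). |black|=1
Step 2: on WHITE (1,4): turn R to E, flip to black, move to (1,5). |black|=2
Step 3: on WHITE (1,5): turn R to S, flip to black, move to (2,5). |black|=3
Step 4: on WHITE (2,5): turn R to W, flip to black, move to (2,4). |black|=4
Step 5: on BLACK (2,4): turn L to S, flip to white, move to (3,4). |black|=3
Step 6: on WHITE (3,4): turn R to W, flip to black, move to (3,3). |black|=4
Step 7: on WHITE (3,3): turn R to N, flip to black, move to (2,3). |black|=5
Step 8: on WHITE (2,3): turn R to E, flip to black, move to (2,4). |black|=6

Answer: 6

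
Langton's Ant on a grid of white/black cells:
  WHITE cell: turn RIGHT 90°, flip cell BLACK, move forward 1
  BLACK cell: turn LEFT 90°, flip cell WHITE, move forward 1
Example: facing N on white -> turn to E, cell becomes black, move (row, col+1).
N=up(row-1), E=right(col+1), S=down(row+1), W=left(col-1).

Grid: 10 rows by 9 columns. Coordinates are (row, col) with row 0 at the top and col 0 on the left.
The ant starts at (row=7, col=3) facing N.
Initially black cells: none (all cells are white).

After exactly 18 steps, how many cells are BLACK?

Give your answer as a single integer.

Step 1: on WHITE (7,3): turn R to E, flip to black, move to (7,4). |black|=1
Step 2: on WHITE (7,4): turn R to S, flip to black, move to (8,4). |black|=2
Step 3: on WHITE (8,4): turn R to W, flip to black, move to (8,3). |black|=3
Step 4: on WHITE (8,3): turn R to N, flip to black, move to (7,3). |black|=4
Step 5: on BLACK (7,3): turn L to W, flip to white, move to (7,2). |black|=3
Step 6: on WHITE (7,2): turn R to N, flip to black, move to (6,2). |black|=4
Step 7: on WHITE (6,2): turn R to E, flip to black, move to (6,3). |black|=5
Step 8: on WHITE (6,3): turn R to S, flip to black, move to (7,3). |black|=6
Step 9: on WHITE (7,3): turn R to W, flip to black, move to (7,2). |black|=7
Step 10: on BLACK (7,2): turn L to S, flip to white, move to (8,2). |black|=6
Step 11: on WHITE (8,2): turn R to W, flip to black, move to (8,1). |black|=7
Step 12: on WHITE (8,1): turn R to N, flip to black, move to (7,1). |black|=8
Step 13: on WHITE (7,1): turn R to E, flip to black, move to (7,2). |black|=9
Step 14: on WHITE (7,2): turn R to S, flip to black, move to (8,2). |black|=10
Step 15: on BLACK (8,2): turn L to E, flip to white, move to (8,3). |black|=9
Step 16: on BLACK (8,3): turn L to N, flip to white, move to (7,3). |black|=8
Step 17: on BLACK (7,3): turn L to W, flip to white, move to (7,2). |black|=7
Step 18: on BLACK (7,2): turn L to S, flip to white, move to (8,2). |black|=6

Answer: 6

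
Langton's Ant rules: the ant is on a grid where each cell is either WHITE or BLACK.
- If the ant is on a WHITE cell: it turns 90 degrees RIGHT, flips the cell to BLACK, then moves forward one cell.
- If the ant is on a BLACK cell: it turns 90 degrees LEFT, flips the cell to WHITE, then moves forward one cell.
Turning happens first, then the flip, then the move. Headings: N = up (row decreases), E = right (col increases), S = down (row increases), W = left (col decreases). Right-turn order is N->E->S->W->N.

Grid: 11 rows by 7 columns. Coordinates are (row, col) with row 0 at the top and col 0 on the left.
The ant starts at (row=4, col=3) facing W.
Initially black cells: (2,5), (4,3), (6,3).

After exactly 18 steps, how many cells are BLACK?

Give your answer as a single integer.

Step 1: on BLACK (4,3): turn L to S, flip to white, move to (5,3). |black|=2
Step 2: on WHITE (5,3): turn R to W, flip to black, move to (5,2). |black|=3
Step 3: on WHITE (5,2): turn R to N, flip to black, move to (4,2). |black|=4
Step 4: on WHITE (4,2): turn R to E, flip to black, move to (4,3). |black|=5
Step 5: on WHITE (4,3): turn R to S, flip to black, move to (5,3). |black|=6
Step 6: on BLACK (5,3): turn L to E, flip to white, move to (5,4). |black|=5
Step 7: on WHITE (5,4): turn R to S, flip to black, move to (6,4). |black|=6
Step 8: on WHITE (6,4): turn R to W, flip to black, move to (6,3). |black|=7
Step 9: on BLACK (6,3): turn L to S, flip to white, move to (7,3). |black|=6
Step 10: on WHITE (7,3): turn R to W, flip to black, move to (7,2). |black|=7
Step 11: on WHITE (7,2): turn R to N, flip to black, move to (6,2). |black|=8
Step 12: on WHITE (6,2): turn R to E, flip to black, move to (6,3). |black|=9
Step 13: on WHITE (6,3): turn R to S, flip to black, move to (7,3). |black|=10
Step 14: on BLACK (7,3): turn L to E, flip to white, move to (7,4). |black|=9
Step 15: on WHITE (7,4): turn R to S, flip to black, move to (8,4). |black|=10
Step 16: on WHITE (8,4): turn R to W, flip to black, move to (8,3). |black|=11
Step 17: on WHITE (8,3): turn R to N, flip to black, move to (7,3). |black|=12
Step 18: on WHITE (7,3): turn R to E, flip to black, move to (7,4). |black|=13

Answer: 13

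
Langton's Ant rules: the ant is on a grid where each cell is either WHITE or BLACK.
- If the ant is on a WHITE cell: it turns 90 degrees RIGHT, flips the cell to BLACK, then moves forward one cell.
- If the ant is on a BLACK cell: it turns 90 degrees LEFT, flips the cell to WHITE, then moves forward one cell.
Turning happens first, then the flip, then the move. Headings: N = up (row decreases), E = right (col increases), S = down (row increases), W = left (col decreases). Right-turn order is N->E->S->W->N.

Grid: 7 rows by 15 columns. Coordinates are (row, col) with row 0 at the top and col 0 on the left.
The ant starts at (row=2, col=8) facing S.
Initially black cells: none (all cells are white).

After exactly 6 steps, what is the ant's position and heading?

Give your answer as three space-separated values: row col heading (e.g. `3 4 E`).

Step 1: on WHITE (2,8): turn R to W, flip to black, move to (2,7). |black|=1
Step 2: on WHITE (2,7): turn R to N, flip to black, move to (1,7). |black|=2
Step 3: on WHITE (1,7): turn R to E, flip to black, move to (1,8). |black|=3
Step 4: on WHITE (1,8): turn R to S, flip to black, move to (2,8). |black|=4
Step 5: on BLACK (2,8): turn L to E, flip to white, move to (2,9). |black|=3
Step 6: on WHITE (2,9): turn R to S, flip to black, move to (3,9). |black|=4

Answer: 3 9 S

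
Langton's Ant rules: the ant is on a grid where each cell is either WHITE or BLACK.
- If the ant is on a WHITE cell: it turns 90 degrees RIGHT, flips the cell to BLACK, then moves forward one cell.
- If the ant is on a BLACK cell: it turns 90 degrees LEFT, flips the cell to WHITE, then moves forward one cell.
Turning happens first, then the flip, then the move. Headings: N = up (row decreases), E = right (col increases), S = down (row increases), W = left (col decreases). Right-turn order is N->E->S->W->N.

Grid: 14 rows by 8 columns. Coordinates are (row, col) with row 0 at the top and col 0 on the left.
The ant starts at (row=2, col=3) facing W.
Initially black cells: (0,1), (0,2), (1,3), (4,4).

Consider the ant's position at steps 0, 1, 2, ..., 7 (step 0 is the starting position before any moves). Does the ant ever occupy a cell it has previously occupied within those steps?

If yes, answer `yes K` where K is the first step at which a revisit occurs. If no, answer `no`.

Answer: no

Derivation:
Step 1: on WHITE (2,3): turn R to N, flip to black, move to (1,3). |black|=5 — new cell
Step 2: on BLACK (1,3): turn L to W, flip to white, move to (1,2). |black|=4 — new cell
Step 3: on WHITE (1,2): turn R to N, flip to black, move to (0,2). |black|=5 — new cell
Step 4: on BLACK (0,2): turn L to W, flip to white, move to (0,1). |black|=4 — new cell
Step 5: on BLACK (0,1): turn L to S, flip to white, move to (1,1). |black|=3 — new cell
Step 6: on WHITE (1,1): turn R to W, flip to black, move to (1,0). |black|=4 — new cell
Step 7: on WHITE (1,0): turn R to N, flip to black, move to (0,0). |black|=5 — new cell
No revisit within 7 steps.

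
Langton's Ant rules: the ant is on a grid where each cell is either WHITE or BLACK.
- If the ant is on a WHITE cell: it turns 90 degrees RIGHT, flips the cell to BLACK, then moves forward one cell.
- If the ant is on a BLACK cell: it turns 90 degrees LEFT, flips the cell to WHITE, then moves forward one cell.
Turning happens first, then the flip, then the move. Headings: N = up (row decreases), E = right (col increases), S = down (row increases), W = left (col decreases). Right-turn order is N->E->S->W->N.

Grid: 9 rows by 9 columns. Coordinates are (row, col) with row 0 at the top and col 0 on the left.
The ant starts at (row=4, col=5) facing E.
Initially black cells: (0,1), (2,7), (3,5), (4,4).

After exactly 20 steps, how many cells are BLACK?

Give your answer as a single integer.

Answer: 10

Derivation:
Step 1: on WHITE (4,5): turn R to S, flip to black, move to (5,5). |black|=5
Step 2: on WHITE (5,5): turn R to W, flip to black, move to (5,4). |black|=6
Step 3: on WHITE (5,4): turn R to N, flip to black, move to (4,4). |black|=7
Step 4: on BLACK (4,4): turn L to W, flip to white, move to (4,3). |black|=6
Step 5: on WHITE (4,3): turn R to N, flip to black, move to (3,3). |black|=7
Step 6: on WHITE (3,3): turn R to E, flip to black, move to (3,4). |black|=8
Step 7: on WHITE (3,4): turn R to S, flip to black, move to (4,4). |black|=9
Step 8: on WHITE (4,4): turn R to W, flip to black, move to (4,3). |black|=10
Step 9: on BLACK (4,3): turn L to S, flip to white, move to (5,3). |black|=9
Step 10: on WHITE (5,3): turn R to W, flip to black, move to (5,2). |black|=10
Step 11: on WHITE (5,2): turn R to N, flip to black, move to (4,2). |black|=11
Step 12: on WHITE (4,2): turn R to E, flip to black, move to (4,3). |black|=12
Step 13: on WHITE (4,3): turn R to S, flip to black, move to (5,3). |black|=13
Step 14: on BLACK (5,3): turn L to E, flip to white, move to (5,4). |black|=12
Step 15: on BLACK (5,4): turn L to N, flip to white, move to (4,4). |black|=11
Step 16: on BLACK (4,4): turn L to W, flip to white, move to (4,3). |black|=10
Step 17: on BLACK (4,3): turn L to S, flip to white, move to (5,3). |black|=9
Step 18: on WHITE (5,3): turn R to W, flip to black, move to (5,2). |black|=10
Step 19: on BLACK (5,2): turn L to S, flip to white, move to (6,2). |black|=9
Step 20: on WHITE (6,2): turn R to W, flip to black, move to (6,1). |black|=10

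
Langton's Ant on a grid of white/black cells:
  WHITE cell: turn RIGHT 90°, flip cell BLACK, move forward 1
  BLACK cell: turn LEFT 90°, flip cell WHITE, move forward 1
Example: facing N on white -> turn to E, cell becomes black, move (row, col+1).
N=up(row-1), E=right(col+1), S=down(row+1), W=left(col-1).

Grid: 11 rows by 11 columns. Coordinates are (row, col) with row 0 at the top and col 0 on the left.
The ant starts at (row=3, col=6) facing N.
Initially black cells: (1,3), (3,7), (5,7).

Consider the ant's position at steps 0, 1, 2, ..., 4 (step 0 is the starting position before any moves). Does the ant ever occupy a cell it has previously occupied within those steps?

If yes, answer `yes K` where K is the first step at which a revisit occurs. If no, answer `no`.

Step 1: on WHITE (3,6): turn R to E, flip to black, move to (3,7). |black|=4 — new cell
Step 2: on BLACK (3,7): turn L to N, flip to white, move to (2,7). |black|=3 — new cell
Step 3: on WHITE (2,7): turn R to E, flip to black, move to (2,8). |black|=4 — new cell
Step 4: on WHITE (2,8): turn R to S, flip to black, move to (3,8). |black|=5 — new cell
No revisit within 4 steps.

Answer: no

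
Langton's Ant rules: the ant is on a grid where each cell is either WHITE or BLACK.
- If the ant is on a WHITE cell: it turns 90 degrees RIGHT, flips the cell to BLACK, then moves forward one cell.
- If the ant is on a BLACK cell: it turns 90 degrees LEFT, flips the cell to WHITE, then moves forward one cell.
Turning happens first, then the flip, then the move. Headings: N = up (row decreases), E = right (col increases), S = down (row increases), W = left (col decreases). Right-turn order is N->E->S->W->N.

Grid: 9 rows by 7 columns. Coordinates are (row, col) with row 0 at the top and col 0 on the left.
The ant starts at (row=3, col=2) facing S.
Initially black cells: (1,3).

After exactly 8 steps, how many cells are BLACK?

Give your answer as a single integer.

Answer: 7

Derivation:
Step 1: on WHITE (3,2): turn R to W, flip to black, move to (3,1). |black|=2
Step 2: on WHITE (3,1): turn R to N, flip to black, move to (2,1). |black|=3
Step 3: on WHITE (2,1): turn R to E, flip to black, move to (2,2). |black|=4
Step 4: on WHITE (2,2): turn R to S, flip to black, move to (3,2). |black|=5
Step 5: on BLACK (3,2): turn L to E, flip to white, move to (3,3). |black|=4
Step 6: on WHITE (3,3): turn R to S, flip to black, move to (4,3). |black|=5
Step 7: on WHITE (4,3): turn R to W, flip to black, move to (4,2). |black|=6
Step 8: on WHITE (4,2): turn R to N, flip to black, move to (3,2). |black|=7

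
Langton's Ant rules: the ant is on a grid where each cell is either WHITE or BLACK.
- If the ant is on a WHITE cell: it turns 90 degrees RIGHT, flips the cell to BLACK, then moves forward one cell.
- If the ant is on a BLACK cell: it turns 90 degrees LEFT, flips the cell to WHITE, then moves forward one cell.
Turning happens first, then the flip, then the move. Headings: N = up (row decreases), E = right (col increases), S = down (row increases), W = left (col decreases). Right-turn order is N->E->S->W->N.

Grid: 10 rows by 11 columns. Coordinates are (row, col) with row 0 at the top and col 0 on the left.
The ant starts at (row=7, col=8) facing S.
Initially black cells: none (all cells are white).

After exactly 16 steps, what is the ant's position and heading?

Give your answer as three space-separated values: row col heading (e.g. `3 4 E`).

Step 1: on WHITE (7,8): turn R to W, flip to black, move to (7,7). |black|=1
Step 2: on WHITE (7,7): turn R to N, flip to black, move to (6,7). |black|=2
Step 3: on WHITE (6,7): turn R to E, flip to black, move to (6,8). |black|=3
Step 4: on WHITE (6,8): turn R to S, flip to black, move to (7,8). |black|=4
Step 5: on BLACK (7,8): turn L to E, flip to white, move to (7,9). |black|=3
Step 6: on WHITE (7,9): turn R to S, flip to black, move to (8,9). |black|=4
Step 7: on WHITE (8,9): turn R to W, flip to black, move to (8,8). |black|=5
Step 8: on WHITE (8,8): turn R to N, flip to black, move to (7,8). |black|=6
Step 9: on WHITE (7,8): turn R to E, flip to black, move to (7,9). |black|=7
Step 10: on BLACK (7,9): turn L to N, flip to white, move to (6,9). |black|=6
Step 11: on WHITE (6,9): turn R to E, flip to black, move to (6,10). |black|=7
Step 12: on WHITE (6,10): turn R to S, flip to black, move to (7,10). |black|=8
Step 13: on WHITE (7,10): turn R to W, flip to black, move to (7,9). |black|=9
Step 14: on WHITE (7,9): turn R to N, flip to black, move to (6,9). |black|=10
Step 15: on BLACK (6,9): turn L to W, flip to white, move to (6,8). |black|=9
Step 16: on BLACK (6,8): turn L to S, flip to white, move to (7,8). |black|=8

Answer: 7 8 S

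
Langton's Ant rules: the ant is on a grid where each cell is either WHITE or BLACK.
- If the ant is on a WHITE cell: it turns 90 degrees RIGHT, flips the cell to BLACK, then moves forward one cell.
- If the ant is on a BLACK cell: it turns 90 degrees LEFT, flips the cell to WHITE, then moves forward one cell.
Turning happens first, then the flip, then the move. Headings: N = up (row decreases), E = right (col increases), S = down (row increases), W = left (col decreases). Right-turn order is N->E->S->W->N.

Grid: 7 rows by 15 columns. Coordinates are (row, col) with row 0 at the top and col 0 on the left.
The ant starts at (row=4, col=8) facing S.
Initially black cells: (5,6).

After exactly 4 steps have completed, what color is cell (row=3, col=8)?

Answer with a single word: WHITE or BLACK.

Answer: BLACK

Derivation:
Step 1: on WHITE (4,8): turn R to W, flip to black, move to (4,7). |black|=2
Step 2: on WHITE (4,7): turn R to N, flip to black, move to (3,7). |black|=3
Step 3: on WHITE (3,7): turn R to E, flip to black, move to (3,8). |black|=4
Step 4: on WHITE (3,8): turn R to S, flip to black, move to (4,8). |black|=5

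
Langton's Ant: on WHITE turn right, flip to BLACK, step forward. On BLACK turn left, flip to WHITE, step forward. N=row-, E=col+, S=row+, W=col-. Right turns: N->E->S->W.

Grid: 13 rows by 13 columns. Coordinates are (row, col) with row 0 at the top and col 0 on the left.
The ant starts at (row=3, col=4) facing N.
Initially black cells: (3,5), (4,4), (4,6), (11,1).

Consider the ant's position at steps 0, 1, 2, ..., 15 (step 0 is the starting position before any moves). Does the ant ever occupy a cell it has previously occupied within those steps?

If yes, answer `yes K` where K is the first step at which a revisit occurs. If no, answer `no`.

Answer: yes 5

Derivation:
Step 1: on WHITE (3,4): turn R to E, flip to black, move to (3,5). |black|=5 — new cell
Step 2: on BLACK (3,5): turn L to N, flip to white, move to (2,5). |black|=4 — new cell
Step 3: on WHITE (2,5): turn R to E, flip to black, move to (2,6). |black|=5 — new cell
Step 4: on WHITE (2,6): turn R to S, flip to black, move to (3,6). |black|=6 — new cell
Step 5: on WHITE (3,6): turn R to W, flip to black, move to (3,5). |black|=7 — REVISIT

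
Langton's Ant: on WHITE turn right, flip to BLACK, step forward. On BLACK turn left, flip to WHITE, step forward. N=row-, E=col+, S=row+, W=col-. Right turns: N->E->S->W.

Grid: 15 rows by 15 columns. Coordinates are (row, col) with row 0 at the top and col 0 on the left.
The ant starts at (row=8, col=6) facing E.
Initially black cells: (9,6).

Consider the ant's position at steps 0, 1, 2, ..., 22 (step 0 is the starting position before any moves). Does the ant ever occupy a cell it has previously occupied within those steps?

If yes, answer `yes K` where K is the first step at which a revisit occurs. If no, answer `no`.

Step 1: on WHITE (8,6): turn R to S, flip to black, move to (9,6). |black|=2 — new cell
Step 2: on BLACK (9,6): turn L to E, flip to white, move to (9,7). |black|=1 — new cell
Step 3: on WHITE (9,7): turn R to S, flip to black, move to (10,7). |black|=2 — new cell
Step 4: on WHITE (10,7): turn R to W, flip to black, move to (10,6). |black|=3 — new cell
Step 5: on WHITE (10,6): turn R to N, flip to black, move to (9,6). |black|=4 — REVISIT

Answer: yes 5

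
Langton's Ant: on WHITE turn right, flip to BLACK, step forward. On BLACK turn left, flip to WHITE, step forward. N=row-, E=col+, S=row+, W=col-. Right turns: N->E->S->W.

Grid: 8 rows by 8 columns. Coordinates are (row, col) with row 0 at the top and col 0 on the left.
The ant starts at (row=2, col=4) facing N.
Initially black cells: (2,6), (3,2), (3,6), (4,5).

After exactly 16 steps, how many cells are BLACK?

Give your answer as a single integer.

Answer: 14

Derivation:
Step 1: on WHITE (2,4): turn R to E, flip to black, move to (2,5). |black|=5
Step 2: on WHITE (2,5): turn R to S, flip to black, move to (3,5). |black|=6
Step 3: on WHITE (3,5): turn R to W, flip to black, move to (3,4). |black|=7
Step 4: on WHITE (3,4): turn R to N, flip to black, move to (2,4). |black|=8
Step 5: on BLACK (2,4): turn L to W, flip to white, move to (2,3). |black|=7
Step 6: on WHITE (2,3): turn R to N, flip to black, move to (1,3). |black|=8
Step 7: on WHITE (1,3): turn R to E, flip to black, move to (1,4). |black|=9
Step 8: on WHITE (1,4): turn R to S, flip to black, move to (2,4). |black|=10
Step 9: on WHITE (2,4): turn R to W, flip to black, move to (2,3). |black|=11
Step 10: on BLACK (2,3): turn L to S, flip to white, move to (3,3). |black|=10
Step 11: on WHITE (3,3): turn R to W, flip to black, move to (3,2). |black|=11
Step 12: on BLACK (3,2): turn L to S, flip to white, move to (4,2). |black|=10
Step 13: on WHITE (4,2): turn R to W, flip to black, move to (4,1). |black|=11
Step 14: on WHITE (4,1): turn R to N, flip to black, move to (3,1). |black|=12
Step 15: on WHITE (3,1): turn R to E, flip to black, move to (3,2). |black|=13
Step 16: on WHITE (3,2): turn R to S, flip to black, move to (4,2). |black|=14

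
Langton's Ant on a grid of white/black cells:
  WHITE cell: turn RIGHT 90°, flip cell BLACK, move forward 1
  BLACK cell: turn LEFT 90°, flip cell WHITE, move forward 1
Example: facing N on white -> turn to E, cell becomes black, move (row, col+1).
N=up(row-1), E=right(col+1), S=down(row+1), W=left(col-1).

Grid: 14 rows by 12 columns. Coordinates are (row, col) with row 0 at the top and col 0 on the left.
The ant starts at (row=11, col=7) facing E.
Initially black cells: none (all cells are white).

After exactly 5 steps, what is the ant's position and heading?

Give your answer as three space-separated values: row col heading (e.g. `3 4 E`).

Step 1: on WHITE (11,7): turn R to S, flip to black, move to (12,7). |black|=1
Step 2: on WHITE (12,7): turn R to W, flip to black, move to (12,6). |black|=2
Step 3: on WHITE (12,6): turn R to N, flip to black, move to (11,6). |black|=3
Step 4: on WHITE (11,6): turn R to E, flip to black, move to (11,7). |black|=4
Step 5: on BLACK (11,7): turn L to N, flip to white, move to (10,7). |black|=3

Answer: 10 7 N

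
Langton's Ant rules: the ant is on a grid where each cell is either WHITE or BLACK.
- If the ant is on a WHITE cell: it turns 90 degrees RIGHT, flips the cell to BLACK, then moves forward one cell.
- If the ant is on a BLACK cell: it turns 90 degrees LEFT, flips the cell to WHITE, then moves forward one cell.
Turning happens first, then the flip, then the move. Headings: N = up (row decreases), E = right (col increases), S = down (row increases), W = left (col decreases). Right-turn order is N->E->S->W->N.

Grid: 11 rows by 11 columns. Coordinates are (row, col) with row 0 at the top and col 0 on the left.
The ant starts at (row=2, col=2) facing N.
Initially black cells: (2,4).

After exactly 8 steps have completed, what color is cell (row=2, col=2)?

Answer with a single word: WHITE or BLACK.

Step 1: on WHITE (2,2): turn R to E, flip to black, move to (2,3). |black|=2
Step 2: on WHITE (2,3): turn R to S, flip to black, move to (3,3). |black|=3
Step 3: on WHITE (3,3): turn R to W, flip to black, move to (3,2). |black|=4
Step 4: on WHITE (3,2): turn R to N, flip to black, move to (2,2). |black|=5
Step 5: on BLACK (2,2): turn L to W, flip to white, move to (2,1). |black|=4
Step 6: on WHITE (2,1): turn R to N, flip to black, move to (1,1). |black|=5
Step 7: on WHITE (1,1): turn R to E, flip to black, move to (1,2). |black|=6
Step 8: on WHITE (1,2): turn R to S, flip to black, move to (2,2). |black|=7

Answer: WHITE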